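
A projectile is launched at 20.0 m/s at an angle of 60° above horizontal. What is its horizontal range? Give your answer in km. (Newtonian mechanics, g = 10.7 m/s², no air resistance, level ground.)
R = v₀² sin(2θ) / g (with unit conversion) = 0.03237 km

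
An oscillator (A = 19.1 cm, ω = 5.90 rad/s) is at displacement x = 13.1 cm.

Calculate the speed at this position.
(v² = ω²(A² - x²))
v = ω√(A² − x²) = 5.9×√(0.191² − 0.131²) = 0.8201 m/s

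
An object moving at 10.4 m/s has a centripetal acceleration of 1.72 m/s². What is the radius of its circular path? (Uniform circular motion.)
r = v²/a_c = 10.4²/1.72 = 62.88 m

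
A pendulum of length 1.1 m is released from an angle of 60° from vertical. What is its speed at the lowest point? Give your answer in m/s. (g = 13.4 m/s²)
h = L(1 − cosθ) = 1.1×(1 − cos60°) = 0.55 m
v = √(2gh) = √(2×13.4×0.55) = 3.839 m/s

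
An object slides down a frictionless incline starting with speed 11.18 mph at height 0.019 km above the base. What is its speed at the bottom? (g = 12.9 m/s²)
½mv₀² + mgh = ½mv² → v = √(v₀² + 2gh) = √(4.998² + 2×12.9×19) = 22.7 m/s = 50.77 mph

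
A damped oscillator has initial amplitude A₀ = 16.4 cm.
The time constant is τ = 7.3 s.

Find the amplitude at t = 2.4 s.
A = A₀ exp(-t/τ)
A = A₀ exp(−t/τ) = 16.4×exp(−2.4/7.3) = 11.8 cm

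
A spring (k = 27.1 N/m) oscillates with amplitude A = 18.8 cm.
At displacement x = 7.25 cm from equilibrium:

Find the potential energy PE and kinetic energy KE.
E_total = ½kA² = ½×27.1×(0.188)² = 0.4789 J
PE = ½kx² = ½×27.1×(0.0725)² = 0.07122 J
KE = E_total − PE = 0.4077 J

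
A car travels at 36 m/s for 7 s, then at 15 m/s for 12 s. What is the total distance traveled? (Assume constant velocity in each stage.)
d₁ = v₁t₁ = 36 × 7 = 252 m
d₂ = v₂t₂ = 15 × 12 = 180 m
d_total = 252 + 180 = 432 m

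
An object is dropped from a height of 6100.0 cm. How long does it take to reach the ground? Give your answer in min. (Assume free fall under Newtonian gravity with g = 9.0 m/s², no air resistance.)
t = √(2h/g) (with unit conversion) = 0.06136 min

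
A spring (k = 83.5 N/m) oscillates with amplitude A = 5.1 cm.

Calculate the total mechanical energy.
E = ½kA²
E = ½kA² = ½×83.5×(0.051)² = 0.1086 J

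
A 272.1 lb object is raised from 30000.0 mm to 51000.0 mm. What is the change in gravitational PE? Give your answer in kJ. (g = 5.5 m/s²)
ΔPE = mg(h₂ − h₁) = 123.4 kg × 5.5 m/s² × (51 − 30) m = 1.426e+04 J = 14.26 kJ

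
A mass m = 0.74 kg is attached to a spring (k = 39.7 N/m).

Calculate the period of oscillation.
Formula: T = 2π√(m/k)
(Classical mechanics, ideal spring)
T = 2π√(m/k) = 2π√(0.74/39.7) = 0.8578 s; f = 1/T = 1.166 Hz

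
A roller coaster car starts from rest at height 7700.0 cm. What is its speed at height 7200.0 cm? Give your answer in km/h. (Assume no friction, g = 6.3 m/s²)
mgh₁ = ½mv₂² + mgh₂ → v₂ = √(2g(h₁−h₂)) = √(2×6.3×(77−72)) = 7.937 m/s = 28.57 km/h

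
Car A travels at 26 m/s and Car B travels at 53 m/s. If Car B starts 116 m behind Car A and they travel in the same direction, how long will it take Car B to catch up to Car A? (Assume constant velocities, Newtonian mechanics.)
Relative speed: v_rel = 53 - 26 = 27 m/s
Time to catch: t = d₀/v_rel = 116/27 = 4.3 s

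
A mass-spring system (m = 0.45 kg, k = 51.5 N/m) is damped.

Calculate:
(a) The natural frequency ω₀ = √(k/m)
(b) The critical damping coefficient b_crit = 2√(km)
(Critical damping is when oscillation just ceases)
ω₀ = √(k/m) = √(51.5/0.45) = 10.7 rad/s
b_crit = 2√(km) = 2√(51.5×0.45) = 9.628 kg/s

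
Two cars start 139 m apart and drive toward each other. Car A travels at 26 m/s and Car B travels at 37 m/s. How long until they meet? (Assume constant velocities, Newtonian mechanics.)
Combined speed: v_combined = 26 + 37 = 63 m/s
Time to meet: t = d/63 = 139/63 = 2.21 s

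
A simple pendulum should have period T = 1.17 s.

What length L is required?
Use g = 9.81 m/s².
T = 2π√(L/g) → L = g(T/2π)² = 9.81×(1.17/2π)² = 0.3402 m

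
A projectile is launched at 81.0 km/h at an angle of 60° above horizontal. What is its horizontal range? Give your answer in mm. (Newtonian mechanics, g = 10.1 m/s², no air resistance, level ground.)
R = v₀² sin(2θ) / g (with unit conversion) = 43410.0 mm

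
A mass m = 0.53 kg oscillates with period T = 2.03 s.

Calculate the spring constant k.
T = 2π√(m/k) → k = m(2π/T)² = 0.53×(2π/2.03)² = 5.077 N/m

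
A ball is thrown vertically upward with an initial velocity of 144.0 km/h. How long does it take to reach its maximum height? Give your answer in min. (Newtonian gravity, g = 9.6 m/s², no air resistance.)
t_up = v₀/g (with unit conversion) = 0.06944 min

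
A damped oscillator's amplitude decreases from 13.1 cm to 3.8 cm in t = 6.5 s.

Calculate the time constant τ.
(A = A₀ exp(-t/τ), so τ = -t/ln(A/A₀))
A/A₀ = 3.8/13.1 = 0.2901; ln(A/A₀) = -1.238
τ = −t/ln(A/A₀) = −6.5/-1.238 = 5.252 s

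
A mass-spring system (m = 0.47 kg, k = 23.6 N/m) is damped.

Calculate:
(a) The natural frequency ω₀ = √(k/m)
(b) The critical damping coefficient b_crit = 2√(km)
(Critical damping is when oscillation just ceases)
ω₀ = √(k/m) = √(23.6/0.47) = 7.086 rad/s
b_crit = 2√(km) = 2√(23.6×0.47) = 6.661 kg/s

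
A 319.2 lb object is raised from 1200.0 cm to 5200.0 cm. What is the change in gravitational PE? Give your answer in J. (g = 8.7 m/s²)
ΔPE = mg(h₂ − h₁) = 144.8 kg × 8.7 m/s² × (52 − 12) m = 5.039e+04 J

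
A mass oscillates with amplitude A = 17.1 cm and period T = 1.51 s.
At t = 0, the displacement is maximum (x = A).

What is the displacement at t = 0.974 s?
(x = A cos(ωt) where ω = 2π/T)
ω = 2π/T = 2π/1.51 = 4.161 rad/s
x = A cos(ωt) = 17.1×cos(4.161×0.974) = -10.48 cm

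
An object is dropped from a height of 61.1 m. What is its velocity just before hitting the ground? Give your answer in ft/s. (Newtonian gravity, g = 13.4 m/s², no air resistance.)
v = √(2gh) (with unit conversion) = 132.8 ft/s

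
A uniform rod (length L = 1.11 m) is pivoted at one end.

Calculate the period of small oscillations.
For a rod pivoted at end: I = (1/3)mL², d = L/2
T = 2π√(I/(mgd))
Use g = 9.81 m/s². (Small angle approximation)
I/m = (1/3)L² = 0.4107 m²; d = L/2 = 0.555 m
T = 2π√(I/(mgd)) = 2π√(0.4107/(9.81×0.555)) = 1.726 s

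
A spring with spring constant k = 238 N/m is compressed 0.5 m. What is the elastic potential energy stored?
PE = ½kx² = ½×238×0.5² = 29.75 J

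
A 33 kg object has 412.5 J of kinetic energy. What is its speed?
KE = ½mv² → v = √(2KE/m) = √(2×412.5/33) = 5.0 m/s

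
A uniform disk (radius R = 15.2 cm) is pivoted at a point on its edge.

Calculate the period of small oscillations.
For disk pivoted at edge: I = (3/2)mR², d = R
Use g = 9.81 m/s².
I/m = (3/2)R² = 0.03466 m²; d = R = 0.152 m
T = 2π√((3/2)R²/(gR)) = 2π√(3R/(2g)) = 0.9579 s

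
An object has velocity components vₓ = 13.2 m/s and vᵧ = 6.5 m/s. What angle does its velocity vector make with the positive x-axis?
θ = arctan(vᵧ/vₓ) = arctan(6.5/13.2) = 26.22°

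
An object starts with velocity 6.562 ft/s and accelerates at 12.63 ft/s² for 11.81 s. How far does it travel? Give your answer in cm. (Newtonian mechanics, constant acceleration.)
d = v₀t + ½at² (with unit conversion) = 29210.0 cm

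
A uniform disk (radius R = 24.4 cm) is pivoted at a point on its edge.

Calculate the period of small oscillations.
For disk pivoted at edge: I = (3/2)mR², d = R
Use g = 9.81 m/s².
I/m = (3/2)R² = 0.0893 m²; d = R = 0.244 m
T = 2π√((3/2)R²/(gR)) = 2π√(3R/(2g)) = 1.214 s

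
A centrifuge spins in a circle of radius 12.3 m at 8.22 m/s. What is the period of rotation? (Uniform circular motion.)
T = 2πr/v = 2π×12.3/8.22 = 9.4 s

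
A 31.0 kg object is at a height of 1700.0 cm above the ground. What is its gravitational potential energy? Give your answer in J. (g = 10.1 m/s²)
PE = mgh = 31 kg × 10.1 m/s² × 17 m = 5323 J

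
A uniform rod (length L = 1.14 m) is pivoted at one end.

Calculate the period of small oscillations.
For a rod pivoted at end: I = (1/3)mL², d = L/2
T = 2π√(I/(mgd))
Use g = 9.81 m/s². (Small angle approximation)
I/m = (1/3)L² = 0.4332 m²; d = L/2 = 0.57 m
T = 2π√(I/(mgd)) = 2π√(0.4332/(9.81×0.57)) = 1.749 s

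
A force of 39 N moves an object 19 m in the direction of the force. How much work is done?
W = Fd = 39×19 = 741.0 J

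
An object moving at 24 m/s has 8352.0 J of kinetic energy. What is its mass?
KE = ½mv² → m = 2KE/v² = 2×8352.0/24² = 29.0 kg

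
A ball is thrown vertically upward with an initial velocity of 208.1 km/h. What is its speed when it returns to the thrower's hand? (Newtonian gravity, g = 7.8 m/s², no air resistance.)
By conservation of energy, the ball returns at the same speed = 208.1 km/h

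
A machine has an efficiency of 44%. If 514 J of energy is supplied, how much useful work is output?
W_out = η × W_in = 0.44 × 514 = 226.16 J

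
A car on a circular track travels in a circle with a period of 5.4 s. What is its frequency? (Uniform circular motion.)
f = 1/T = 1/5.4 = 0.1852 Hz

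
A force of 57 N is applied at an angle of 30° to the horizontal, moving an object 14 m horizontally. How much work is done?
W = Fd cosθ = 57×14×cos(30°) = 691.09 J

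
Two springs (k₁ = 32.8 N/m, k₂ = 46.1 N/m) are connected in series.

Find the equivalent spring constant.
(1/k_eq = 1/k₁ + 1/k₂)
1/k_eq = 1/32.8 + 1/46.1 = 0.05218; k_eq = 19.16 N/m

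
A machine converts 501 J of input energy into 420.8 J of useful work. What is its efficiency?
η = W_out/W_in = 420.8/501 = 0.8399 = 83.99%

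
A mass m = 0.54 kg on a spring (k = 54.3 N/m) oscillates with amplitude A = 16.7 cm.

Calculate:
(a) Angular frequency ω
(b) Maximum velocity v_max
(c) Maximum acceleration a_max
ω = √(k/m) = √(54.3/0.54) = 10.03 rad/s
v_max = ωA = 10.03×0.167 = 1.675 m/s
a_max = ω²A = 10.03²×0.167 = 16.79 m/s²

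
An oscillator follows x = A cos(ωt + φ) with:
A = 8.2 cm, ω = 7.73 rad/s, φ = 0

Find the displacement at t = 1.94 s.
x = A cos(ωt + φ) = 8.2×cos(7.73×1.94 + 0) = -6.209 cm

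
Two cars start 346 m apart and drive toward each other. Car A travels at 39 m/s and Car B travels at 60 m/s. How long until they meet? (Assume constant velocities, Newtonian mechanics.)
Combined speed: v_combined = 39 + 60 = 99 m/s
Time to meet: t = d/99 = 346/99 = 3.49 s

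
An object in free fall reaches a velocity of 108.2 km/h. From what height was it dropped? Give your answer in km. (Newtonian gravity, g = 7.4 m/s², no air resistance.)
h = v²/(2g) (with unit conversion) = 0.06104 km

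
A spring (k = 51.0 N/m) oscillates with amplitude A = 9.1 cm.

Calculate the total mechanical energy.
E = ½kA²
E = ½kA² = ½×51.0×(0.091)² = 0.2112 J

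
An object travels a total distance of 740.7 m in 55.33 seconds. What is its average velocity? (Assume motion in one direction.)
v_avg = Δd / Δt = 740.7 / 55.33 = 13.39 m/s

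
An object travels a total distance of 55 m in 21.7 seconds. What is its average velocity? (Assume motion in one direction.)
v_avg = Δd / Δt = 55 / 21.7 = 2.53 m/s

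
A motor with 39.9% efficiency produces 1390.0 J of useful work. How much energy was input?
W_in = W_out/η = 1390.0/0.399 = 3483.7 J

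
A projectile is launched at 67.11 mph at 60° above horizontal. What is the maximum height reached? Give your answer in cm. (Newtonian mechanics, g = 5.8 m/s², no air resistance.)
H = v₀²sin²(θ)/(2g) (with unit conversion) = 5819.0 cm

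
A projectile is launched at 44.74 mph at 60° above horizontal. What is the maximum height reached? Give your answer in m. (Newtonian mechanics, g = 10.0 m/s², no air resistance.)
H = v₀²sin²(θ)/(2g) (with unit conversion) = 15.0 m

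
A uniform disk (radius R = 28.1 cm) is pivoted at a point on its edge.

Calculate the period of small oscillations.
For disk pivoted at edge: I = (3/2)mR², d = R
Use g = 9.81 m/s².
I/m = (3/2)R² = 0.1184 m²; d = R = 0.281 m
T = 2π√((3/2)R²/(gR)) = 2π√(3R/(2g)) = 1.302 s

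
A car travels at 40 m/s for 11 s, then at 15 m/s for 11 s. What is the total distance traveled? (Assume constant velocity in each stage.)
d₁ = v₁t₁ = 40 × 11 = 440 m
d₂ = v₂t₂ = 15 × 11 = 165 m
d_total = 440 + 165 = 605 m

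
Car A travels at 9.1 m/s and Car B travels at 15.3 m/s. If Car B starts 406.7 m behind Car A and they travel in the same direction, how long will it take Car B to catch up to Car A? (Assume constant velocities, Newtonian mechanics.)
Relative speed: v_rel = 15.3 - 9.1 = 6.2 m/s
Time to catch: t = d₀/v_rel = 406.7/6.2 = 65.6 s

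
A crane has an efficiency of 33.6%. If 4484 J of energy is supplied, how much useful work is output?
W_out = η × W_in = 0.336 × 4484 = 1506.6 J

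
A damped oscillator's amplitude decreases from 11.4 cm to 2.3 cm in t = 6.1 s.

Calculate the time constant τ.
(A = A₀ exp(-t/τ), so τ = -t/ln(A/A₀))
A/A₀ = 2.3/11.4 = 0.2018; ln(A/A₀) = -1.601
τ = −t/ln(A/A₀) = −6.1/-1.601 = 3.811 s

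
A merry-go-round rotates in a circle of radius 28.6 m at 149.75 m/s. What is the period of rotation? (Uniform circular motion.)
T = 2πr/v = 2π×28.6/149.75 = 1.2 s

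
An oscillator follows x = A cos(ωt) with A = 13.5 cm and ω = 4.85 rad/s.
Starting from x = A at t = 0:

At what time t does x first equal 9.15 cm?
cos(ωt) = x/A = 9.15/13.5 = 0.6778
ωt = arccos(0.6778) = 0.8261 rad
t = 0.8261/4.85 = 0.1703 s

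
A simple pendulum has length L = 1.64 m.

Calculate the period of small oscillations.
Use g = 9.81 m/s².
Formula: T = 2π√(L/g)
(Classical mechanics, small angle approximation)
T = 2π√(L/g) = 2π√(1.64/9.81) = 2.569 s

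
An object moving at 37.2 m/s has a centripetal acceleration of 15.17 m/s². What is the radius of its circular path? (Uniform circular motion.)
r = v²/a_c = 37.2²/15.17 = 91.22 m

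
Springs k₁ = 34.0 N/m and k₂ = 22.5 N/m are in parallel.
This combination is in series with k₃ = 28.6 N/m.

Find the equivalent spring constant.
k₁₂ = k₁ + k₂ = 56.5 N/m (parallel)
1/k_eq = 1/k₁₂ + 1/k₃ → k_eq = 18.99 N/m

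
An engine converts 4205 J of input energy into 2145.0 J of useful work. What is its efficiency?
η = W_out/W_in = 2145.0/4205 = 0.5101 = 51.01%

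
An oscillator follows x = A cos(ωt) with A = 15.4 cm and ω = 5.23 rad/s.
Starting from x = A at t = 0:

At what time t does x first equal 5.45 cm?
cos(ωt) = x/A = 5.45/15.4 = 0.3539
ωt = arccos(0.3539) = 1.209 rad
t = 1.209/5.23 = 0.2312 s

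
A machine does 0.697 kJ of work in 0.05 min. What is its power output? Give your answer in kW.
P = W/t = 697 J / 3 s = 232.3 W = 0.2323 kW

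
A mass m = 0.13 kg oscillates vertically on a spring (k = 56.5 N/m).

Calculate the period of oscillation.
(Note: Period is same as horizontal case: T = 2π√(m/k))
T = 2π√(m/k) = 2π√(0.13/56.5) = 0.3014 s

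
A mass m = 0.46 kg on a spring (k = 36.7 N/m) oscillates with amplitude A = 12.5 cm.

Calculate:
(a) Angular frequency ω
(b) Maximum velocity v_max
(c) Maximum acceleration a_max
ω = √(k/m) = √(36.7/0.46) = 8.932 rad/s
v_max = ωA = 8.932×0.125 = 1.117 m/s
a_max = ω²A = 8.932²×0.125 = 9.973 m/s²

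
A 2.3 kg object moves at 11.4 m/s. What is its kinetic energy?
KE = ½mv² = ½×2.3×11.4² = 149.454 J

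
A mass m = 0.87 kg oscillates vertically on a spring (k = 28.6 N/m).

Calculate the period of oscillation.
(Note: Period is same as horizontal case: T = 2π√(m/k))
T = 2π√(m/k) = 2π√(0.87/28.6) = 1.096 s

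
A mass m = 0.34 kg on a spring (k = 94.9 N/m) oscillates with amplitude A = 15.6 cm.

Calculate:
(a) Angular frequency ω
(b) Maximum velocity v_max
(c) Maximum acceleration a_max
ω = √(k/m) = √(94.9/0.34) = 16.71 rad/s
v_max = ωA = 16.71×0.156 = 2.606 m/s
a_max = ω²A = 16.71²×0.156 = 43.54 m/s²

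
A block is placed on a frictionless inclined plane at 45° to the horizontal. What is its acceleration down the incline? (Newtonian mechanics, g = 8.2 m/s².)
a = g sin(θ) = 8.2 × sin(45°) = 8.2 × 0.7071 = 5.8 m/s²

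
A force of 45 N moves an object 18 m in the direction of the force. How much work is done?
W = Fd = 45×18 = 810.0 J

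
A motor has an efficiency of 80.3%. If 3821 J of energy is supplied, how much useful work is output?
W_out = η × W_in = 0.803 × 3821 = 3068.3 J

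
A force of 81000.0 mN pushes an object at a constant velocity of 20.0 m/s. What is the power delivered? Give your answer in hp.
P = Fv = 81 N × 20 m/s = 1620 W = 2.172 hp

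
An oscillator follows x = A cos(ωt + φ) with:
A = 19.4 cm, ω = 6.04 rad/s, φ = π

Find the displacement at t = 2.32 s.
x = A cos(ωt + φ) = 19.4×cos(6.04×2.32 + π) = -2.407 cm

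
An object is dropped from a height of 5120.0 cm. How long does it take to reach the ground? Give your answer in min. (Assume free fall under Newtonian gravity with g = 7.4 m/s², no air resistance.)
t = √(2h/g) (with unit conversion) = 0.062 min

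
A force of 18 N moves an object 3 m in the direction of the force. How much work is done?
W = Fd = 18×3 = 54.0 J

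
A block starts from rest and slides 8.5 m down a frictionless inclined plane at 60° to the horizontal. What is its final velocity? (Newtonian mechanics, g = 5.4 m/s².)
a = g sin(θ) = 5.4 × sin(60°) = 4.68 m/s²
v = √(2ad) = √(2 × 4.68 × 8.5) = 8.92 m/s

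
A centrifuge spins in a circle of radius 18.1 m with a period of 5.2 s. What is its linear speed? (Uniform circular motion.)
v = 2πr/T = 2π×18.1/5.2 = 21.87 m/s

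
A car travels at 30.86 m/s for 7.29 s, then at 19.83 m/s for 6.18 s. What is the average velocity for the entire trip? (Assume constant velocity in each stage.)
d₁ = v₁t₁ = 30.86 × 7.29 = 224.969 m
d₂ = v₂t₂ = 19.83 × 6.18 = 122.549 m
d_total = 347.52 m, t_total = 13.47 s
v_avg = d_total/t_total = 347.52/13.47 = 25.8 m/s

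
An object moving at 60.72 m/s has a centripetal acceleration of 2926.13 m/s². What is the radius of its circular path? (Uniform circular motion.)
r = v²/a_c = 60.72²/2926.13 = 1.26 m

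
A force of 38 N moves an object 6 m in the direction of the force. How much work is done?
W = Fd = 38×6 = 228.0 J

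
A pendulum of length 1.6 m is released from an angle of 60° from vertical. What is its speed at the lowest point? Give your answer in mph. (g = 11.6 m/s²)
h = L(1 − cosθ) = 1.6×(1 − cos60°) = 0.8 m
v = √(2gh) = √(2×11.6×0.8) = 4.308 m/s = 9.637 mph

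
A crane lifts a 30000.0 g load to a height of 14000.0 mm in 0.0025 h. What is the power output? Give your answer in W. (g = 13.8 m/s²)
W = mgh = 30×13.8×14 = 5796 J
P = W/t = 5796/9 = 644 W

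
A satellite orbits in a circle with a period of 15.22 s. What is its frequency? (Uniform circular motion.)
f = 1/T = 1/15.22 = 0.0657 Hz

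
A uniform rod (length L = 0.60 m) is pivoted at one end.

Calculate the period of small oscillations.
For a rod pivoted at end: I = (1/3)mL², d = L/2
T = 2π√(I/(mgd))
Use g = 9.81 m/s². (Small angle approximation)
I/m = (1/3)L² = 0.12 m²; d = L/2 = 0.3 m
T = 2π√(I/(mgd)) = 2π√(0.12/(9.81×0.3)) = 1.269 s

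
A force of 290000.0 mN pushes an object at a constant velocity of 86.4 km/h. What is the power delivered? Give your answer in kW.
P = Fv = 290 N × 24 m/s = 6960 W = 6.96 kW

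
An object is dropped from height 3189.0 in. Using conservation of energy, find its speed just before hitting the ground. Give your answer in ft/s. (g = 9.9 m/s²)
mgh = ½mv² → v = √(2gh) = √(2×9.9×81) = 40.05 m/s = 131.4 ft/s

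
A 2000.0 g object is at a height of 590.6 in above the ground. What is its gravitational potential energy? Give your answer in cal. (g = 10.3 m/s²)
PE = mgh = 2 kg × 10.3 m/s² × 15 m = 309 J = 73.86 cal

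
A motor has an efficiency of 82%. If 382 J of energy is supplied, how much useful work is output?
W_out = η × W_in = 0.82 × 382 = 313.24 J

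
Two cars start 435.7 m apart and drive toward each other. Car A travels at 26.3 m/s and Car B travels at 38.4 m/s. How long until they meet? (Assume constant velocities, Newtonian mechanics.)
Combined speed: v_combined = 26.3 + 38.4 = 64.7 m/s
Time to meet: t = d/64.7 = 435.7/64.7 = 6.73 s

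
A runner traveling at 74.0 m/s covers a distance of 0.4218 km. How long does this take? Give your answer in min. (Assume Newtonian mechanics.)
t = d/v (with unit conversion) = 0.095 min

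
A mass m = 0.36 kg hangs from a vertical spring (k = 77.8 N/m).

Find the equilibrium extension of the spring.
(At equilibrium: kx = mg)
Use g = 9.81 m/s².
x_eq = mg/k = 0.36×9.81/77.8 = 0.04539 m = 4.539 cm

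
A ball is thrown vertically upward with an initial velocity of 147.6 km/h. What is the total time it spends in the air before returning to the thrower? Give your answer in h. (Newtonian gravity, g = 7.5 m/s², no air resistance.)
t_total = 2v₀/g (with unit conversion) = 0.003037 h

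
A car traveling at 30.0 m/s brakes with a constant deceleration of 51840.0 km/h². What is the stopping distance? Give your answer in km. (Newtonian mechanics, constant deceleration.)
d = v₀² / (2a) (with unit conversion) = 0.1125 km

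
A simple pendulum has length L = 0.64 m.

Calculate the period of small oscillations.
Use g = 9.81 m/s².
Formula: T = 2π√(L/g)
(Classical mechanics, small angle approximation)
T = 2π√(L/g) = 2π√(0.64/9.81) = 1.605 s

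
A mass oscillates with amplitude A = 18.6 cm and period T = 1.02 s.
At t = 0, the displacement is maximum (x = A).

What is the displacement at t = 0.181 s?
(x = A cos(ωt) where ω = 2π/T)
ω = 2π/T = 2π/1.02 = 6.16 rad/s
x = A cos(ωt) = 18.6×cos(6.16×0.181) = 8.188 cm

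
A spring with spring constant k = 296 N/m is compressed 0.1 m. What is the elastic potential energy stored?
PE = ½kx² = ½×296×0.1² = 1.48 J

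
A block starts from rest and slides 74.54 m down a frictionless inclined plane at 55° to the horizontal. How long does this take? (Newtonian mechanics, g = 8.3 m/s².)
a = g sin(θ) = 8.3 × sin(55°) = 6.8 m/s²
t = √(2d/a) = √(2 × 74.54 / 6.8) = 4.68 s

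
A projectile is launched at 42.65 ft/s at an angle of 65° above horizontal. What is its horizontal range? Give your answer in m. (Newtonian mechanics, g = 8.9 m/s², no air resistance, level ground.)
R = v₀² sin(2θ) / g (with unit conversion) = 14.55 m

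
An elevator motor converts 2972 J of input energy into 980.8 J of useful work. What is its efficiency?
η = W_out/W_in = 980.8/2972 = 0.33 = 33.0%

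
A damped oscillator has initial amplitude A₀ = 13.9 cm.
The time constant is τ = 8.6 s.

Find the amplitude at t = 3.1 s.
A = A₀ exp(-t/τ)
A = A₀ exp(−t/τ) = 13.9×exp(−3.1/8.6) = 9.693 cm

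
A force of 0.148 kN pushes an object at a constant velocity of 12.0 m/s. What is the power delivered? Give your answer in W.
P = Fv = 148 N × 12 m/s = 1776 W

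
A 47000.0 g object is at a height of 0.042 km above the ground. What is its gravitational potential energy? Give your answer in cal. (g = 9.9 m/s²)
PE = mgh = 47 kg × 9.9 m/s² × 42 m = 1.954e+04 J = 4671.0 cal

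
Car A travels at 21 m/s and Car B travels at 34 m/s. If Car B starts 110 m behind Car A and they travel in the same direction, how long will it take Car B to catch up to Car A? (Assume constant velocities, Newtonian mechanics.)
Relative speed: v_rel = 34 - 21 = 13 m/s
Time to catch: t = d₀/v_rel = 110/13 = 8.46 s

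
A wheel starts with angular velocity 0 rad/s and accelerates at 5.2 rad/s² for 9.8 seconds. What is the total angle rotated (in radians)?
θ = ω₀t + ½αt² = 0×9.8 + ½×5.2×9.8² = 249.7 rad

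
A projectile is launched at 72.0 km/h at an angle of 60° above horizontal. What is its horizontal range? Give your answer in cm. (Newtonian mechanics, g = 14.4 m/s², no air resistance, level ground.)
R = v₀² sin(2θ) / g (with unit conversion) = 2406.0 cm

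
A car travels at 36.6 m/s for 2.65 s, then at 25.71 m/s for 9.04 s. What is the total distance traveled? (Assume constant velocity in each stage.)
d₁ = v₁t₁ = 36.6 × 2.65 = 96.99 m
d₂ = v₂t₂ = 25.71 × 9.04 = 232.418 m
d_total = 96.99 + 232.418 = 329.41 m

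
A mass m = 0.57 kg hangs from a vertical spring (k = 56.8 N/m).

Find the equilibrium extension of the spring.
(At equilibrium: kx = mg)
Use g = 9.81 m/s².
x_eq = mg/k = 0.57×9.81/56.8 = 0.09845 m = 9.845 cm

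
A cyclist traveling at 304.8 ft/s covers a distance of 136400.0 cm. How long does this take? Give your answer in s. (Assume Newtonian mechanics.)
t = d/v (with unit conversion) = 14.68 s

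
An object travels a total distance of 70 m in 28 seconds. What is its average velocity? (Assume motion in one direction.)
v_avg = Δd / Δt = 70 / 28 = 2.5 m/s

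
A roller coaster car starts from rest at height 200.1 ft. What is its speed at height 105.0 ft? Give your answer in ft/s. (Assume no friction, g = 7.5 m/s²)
mgh₁ = ½mv₂² + mgh₂ → v₂ = √(2g(h₁−h₂)) = √(2×7.5×(60.99−32)) = 20.85 m/s = 68.41 ft/s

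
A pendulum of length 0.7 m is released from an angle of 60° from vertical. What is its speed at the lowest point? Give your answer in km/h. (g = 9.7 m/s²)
h = L(1 − cosθ) = 0.7×(1 − cos60°) = 0.35 m
v = √(2gh) = √(2×9.7×0.35) = 2.606 m/s = 9.381 km/h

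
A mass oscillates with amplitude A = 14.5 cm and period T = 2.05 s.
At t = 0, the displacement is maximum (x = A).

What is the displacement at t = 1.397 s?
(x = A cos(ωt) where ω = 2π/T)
ω = 2π/T = 2π/2.05 = 3.065 rad/s
x = A cos(ωt) = 14.5×cos(3.065×1.397) = -6.053 cm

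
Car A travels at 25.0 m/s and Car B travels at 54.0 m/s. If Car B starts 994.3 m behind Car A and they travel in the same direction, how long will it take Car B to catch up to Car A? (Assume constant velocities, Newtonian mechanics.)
Relative speed: v_rel = 54.0 - 25.0 = 29 m/s
Time to catch: t = d₀/v_rel = 994.3/29 = 34.29 s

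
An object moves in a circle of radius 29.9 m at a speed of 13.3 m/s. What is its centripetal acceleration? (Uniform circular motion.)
a_c = v²/r = 13.3²/29.9 = 176.89/29.9 = 5.92 m/s²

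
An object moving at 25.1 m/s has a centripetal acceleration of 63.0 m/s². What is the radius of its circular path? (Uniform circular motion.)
r = v²/a_c = 25.1²/63.0 = 10.0 m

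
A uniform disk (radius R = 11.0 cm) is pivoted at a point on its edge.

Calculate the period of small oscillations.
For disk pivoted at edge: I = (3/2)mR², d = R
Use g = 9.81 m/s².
I/m = (3/2)R² = 0.01815 m²; d = R = 0.11 m
T = 2π√((3/2)R²/(gR)) = 2π√(3R/(2g)) = 0.8149 s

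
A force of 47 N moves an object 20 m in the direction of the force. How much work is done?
W = Fd = 47×20 = 940.0 J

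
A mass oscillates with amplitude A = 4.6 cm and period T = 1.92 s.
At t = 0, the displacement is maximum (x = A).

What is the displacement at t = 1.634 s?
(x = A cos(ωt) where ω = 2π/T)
ω = 2π/T = 2π/1.92 = 3.272 rad/s
x = A cos(ωt) = 4.6×cos(3.272×1.634) = 2.728 cm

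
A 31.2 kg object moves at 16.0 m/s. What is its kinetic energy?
KE = ½mv² = ½×31.2×16.0² = 3993.6 J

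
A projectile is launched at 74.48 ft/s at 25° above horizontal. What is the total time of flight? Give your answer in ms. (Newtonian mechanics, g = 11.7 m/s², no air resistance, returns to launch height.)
T = 2v₀sin(θ)/g (with unit conversion) = 1640.0 ms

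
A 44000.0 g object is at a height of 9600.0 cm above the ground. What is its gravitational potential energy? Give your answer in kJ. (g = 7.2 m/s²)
PE = mgh = 44 kg × 7.2 m/s² × 96 m = 3.041e+04 J = 30.41 kJ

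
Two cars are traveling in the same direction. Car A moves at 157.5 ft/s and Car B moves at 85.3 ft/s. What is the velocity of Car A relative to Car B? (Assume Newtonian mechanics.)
v_rel = v_A - v_B = 157.5 - 85.3 = 72.2 ft/s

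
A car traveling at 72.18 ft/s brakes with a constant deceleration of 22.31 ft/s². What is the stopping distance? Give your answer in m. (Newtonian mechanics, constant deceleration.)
d = v₀² / (2a) (with unit conversion) = 35.59 m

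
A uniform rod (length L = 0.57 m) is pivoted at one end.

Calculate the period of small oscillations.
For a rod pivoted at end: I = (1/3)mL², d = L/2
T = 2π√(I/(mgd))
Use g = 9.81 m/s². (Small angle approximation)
I/m = (1/3)L² = 0.1083 m²; d = L/2 = 0.285 m
T = 2π√(I/(mgd)) = 2π√(0.1083/(9.81×0.285)) = 1.237 s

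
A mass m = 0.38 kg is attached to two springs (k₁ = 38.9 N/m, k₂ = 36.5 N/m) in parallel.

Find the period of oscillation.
k_eq = k₁+k₂ = 75.4 N/m
T = 2π√(m/k_eq) = 2π√(0.38/75.4) = 0.4461 s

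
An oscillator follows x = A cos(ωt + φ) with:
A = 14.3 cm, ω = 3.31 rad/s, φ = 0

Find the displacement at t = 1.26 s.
x = A cos(ωt + φ) = 14.3×cos(3.31×1.26 + 0) = -7.374 cm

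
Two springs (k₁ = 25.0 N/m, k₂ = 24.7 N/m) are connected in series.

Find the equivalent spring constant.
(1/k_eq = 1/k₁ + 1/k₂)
1/k_eq = 1/25.0 + 1/24.7 = 0.080486; k_eq = 12.42 N/m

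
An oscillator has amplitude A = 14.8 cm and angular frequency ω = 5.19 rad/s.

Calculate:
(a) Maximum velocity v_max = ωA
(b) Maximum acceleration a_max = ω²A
v_max = ωA = 5.19×0.148 = 0.7681 m/s
a_max = ω²A = 5.19²×0.148 = 3.987 m/s²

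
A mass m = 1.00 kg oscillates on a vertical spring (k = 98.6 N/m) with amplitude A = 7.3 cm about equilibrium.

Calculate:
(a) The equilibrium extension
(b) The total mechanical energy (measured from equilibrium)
x_eq = mg/k = 1.0×9.81/98.6 = 0.09949 m = 9.949 cm
E = ½kA² = ½×98.6×(0.073)² = 0.2627 J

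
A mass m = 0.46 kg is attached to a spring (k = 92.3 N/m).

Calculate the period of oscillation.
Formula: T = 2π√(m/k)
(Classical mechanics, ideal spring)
T = 2π√(m/k) = 2π√(0.46/92.3) = 0.4436 s; f = 1/T = 2.254 Hz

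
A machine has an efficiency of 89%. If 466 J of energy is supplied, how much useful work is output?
W_out = η × W_in = 0.89 × 466 = 414.74 J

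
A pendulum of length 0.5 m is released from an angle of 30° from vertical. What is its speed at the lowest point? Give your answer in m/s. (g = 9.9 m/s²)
h = L(1 − cosθ) = 0.5×(1 − cos30°) = 0.06699 m
v = √(2gh) = √(2×9.9×0.06699) = 1.152 m/s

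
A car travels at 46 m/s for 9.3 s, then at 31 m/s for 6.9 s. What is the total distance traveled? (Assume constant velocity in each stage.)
d₁ = v₁t₁ = 46 × 9.3 = 427.8 m
d₂ = v₂t₂ = 31 × 6.9 = 213.9 m
d_total = 427.8 + 213.9 = 641.7 m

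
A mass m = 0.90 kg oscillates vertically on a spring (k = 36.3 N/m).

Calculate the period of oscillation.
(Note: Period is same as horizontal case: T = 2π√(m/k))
T = 2π√(m/k) = 2π√(0.9/36.3) = 0.9893 s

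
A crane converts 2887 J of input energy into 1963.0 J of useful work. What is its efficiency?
η = W_out/W_in = 1963.0/2887 = 0.6799 = 67.99%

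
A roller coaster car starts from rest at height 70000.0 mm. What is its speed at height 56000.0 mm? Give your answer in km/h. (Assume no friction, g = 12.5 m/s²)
mgh₁ = ½mv₂² + mgh₂ → v₂ = √(2g(h₁−h₂)) = √(2×12.5×(70−56)) = 18.71 m/s = 67.35 km/h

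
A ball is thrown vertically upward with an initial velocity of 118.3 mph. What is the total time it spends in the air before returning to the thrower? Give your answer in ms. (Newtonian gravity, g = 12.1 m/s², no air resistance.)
t_total = 2v₀/g (with unit conversion) = 8741.0 ms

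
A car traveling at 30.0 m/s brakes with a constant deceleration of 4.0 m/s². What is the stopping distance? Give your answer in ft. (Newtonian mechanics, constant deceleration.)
d = v₀² / (2a) (with unit conversion) = 369.1 ft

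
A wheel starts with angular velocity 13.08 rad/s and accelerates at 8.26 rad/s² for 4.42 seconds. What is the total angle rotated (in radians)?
θ = ω₀t + ½αt² = 13.08×4.42 + ½×8.26×4.42² = 138.5 rad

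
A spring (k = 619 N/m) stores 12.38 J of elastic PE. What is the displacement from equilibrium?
PE = ½kx² → x = √(2PE/k) = √(2×12.38/619) = 0.2 m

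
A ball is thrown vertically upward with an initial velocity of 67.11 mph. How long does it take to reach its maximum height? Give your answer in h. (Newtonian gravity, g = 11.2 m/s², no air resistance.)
t_up = v₀/g (with unit conversion) = 0.0007441 h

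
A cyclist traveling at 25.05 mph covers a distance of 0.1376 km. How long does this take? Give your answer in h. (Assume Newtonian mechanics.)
t = d/v (with unit conversion) = 0.003413 h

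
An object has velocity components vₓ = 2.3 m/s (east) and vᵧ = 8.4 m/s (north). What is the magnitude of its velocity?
|v| = √(vₓ² + vᵧ²) = √(2.3² + 8.4²) = √(75.85) = 8.71 m/s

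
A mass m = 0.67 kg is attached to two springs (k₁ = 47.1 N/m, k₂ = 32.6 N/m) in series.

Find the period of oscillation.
k_eq = k₁k₂/(k₁+k₂) = 19.27 N/m
T = 2π√(m/k_eq) = 2π√(0.67/19.27) = 1.172 s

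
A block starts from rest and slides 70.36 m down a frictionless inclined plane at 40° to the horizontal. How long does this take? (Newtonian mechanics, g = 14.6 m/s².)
a = g sin(θ) = 14.6 × sin(40°) = 9.38 m/s²
t = √(2d/a) = √(2 × 70.36 / 9.38) = 3.87 s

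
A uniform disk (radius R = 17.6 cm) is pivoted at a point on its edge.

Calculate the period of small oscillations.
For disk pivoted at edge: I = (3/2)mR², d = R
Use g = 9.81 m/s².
I/m = (3/2)R² = 0.04646 m²; d = R = 0.176 m
T = 2π√((3/2)R²/(gR)) = 2π√(3R/(2g)) = 1.031 s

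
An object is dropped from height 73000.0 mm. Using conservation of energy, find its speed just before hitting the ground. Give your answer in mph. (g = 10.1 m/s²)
mgh = ½mv² → v = √(2gh) = √(2×10.1×73) = 38.4 m/s = 85.9 mph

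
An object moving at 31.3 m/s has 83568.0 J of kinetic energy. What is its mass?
KE = ½mv² → m = 2KE/v² = 2×83568.0/31.3² = 170.6 kg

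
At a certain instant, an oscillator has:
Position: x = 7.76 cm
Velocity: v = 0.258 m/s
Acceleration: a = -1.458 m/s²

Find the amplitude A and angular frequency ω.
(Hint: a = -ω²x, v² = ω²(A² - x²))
a = −ω²x → ω = √(|a|/x) = √(1.458/0.0776) = 4.335 rad/s
v² = ω²(A² − x²) → A = √(x² + v²/ω²) = √(0.0776² + 0.258²/4.335²) = 0.0978 m = 9.78 cm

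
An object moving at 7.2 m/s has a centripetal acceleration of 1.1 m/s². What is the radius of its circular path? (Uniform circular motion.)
r = v²/a_c = 7.2²/1.1 = 47.13 m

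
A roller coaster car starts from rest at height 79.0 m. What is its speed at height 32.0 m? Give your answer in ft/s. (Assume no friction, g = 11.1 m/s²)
mgh₁ = ½mv₂² + mgh₂ → v₂ = √(2g(h₁−h₂)) = √(2×11.1×(79−32)) = 32.3 m/s = 106.0 ft/s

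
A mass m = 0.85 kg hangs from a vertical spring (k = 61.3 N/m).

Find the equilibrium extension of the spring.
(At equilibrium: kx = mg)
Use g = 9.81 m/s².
x_eq = mg/k = 0.85×9.81/61.3 = 0.136 m = 13.6 cm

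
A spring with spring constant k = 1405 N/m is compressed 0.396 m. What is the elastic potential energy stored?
PE = ½kx² = ½×1405×0.396² = 110.2 J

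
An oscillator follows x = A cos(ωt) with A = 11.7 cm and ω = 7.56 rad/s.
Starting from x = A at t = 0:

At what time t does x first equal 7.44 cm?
cos(ωt) = x/A = 7.44/11.7 = 0.6359
ωt = arccos(0.6359) = 0.8816 rad
t = 0.8816/7.56 = 0.1166 s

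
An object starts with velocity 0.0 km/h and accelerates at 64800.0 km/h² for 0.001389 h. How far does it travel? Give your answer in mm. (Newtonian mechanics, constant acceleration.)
d = v₀t + ½at² (with unit conversion) = 62510.0 mm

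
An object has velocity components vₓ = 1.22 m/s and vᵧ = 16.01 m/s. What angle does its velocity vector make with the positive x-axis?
θ = arctan(vᵧ/vₓ) = arctan(16.01/1.22) = 85.64°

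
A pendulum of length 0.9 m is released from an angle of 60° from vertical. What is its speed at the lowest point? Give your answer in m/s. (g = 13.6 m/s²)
h = L(1 − cosθ) = 0.9×(1 − cos60°) = 0.45 m
v = √(2gh) = √(2×13.6×0.45) = 3.499 m/s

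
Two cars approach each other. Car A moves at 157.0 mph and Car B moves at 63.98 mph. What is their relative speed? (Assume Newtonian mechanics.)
v_rel = v_A + v_B = 157.0 + 63.98 = 221.0 mph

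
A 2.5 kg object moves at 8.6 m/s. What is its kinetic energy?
KE = ½mv² = ½×2.5×8.6² = 92.45 J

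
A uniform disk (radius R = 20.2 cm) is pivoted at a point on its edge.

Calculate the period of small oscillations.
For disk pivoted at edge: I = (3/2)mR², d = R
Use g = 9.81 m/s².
I/m = (3/2)R² = 0.06121 m²; d = R = 0.202 m
T = 2π√((3/2)R²/(gR)) = 2π√(3R/(2g)) = 1.104 s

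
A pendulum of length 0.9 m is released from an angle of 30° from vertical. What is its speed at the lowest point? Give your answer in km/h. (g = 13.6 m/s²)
h = L(1 − cosθ) = 0.9×(1 − cos30°) = 0.1206 m
v = √(2gh) = √(2×13.6×0.1206) = 1.811 m/s = 6.52 km/h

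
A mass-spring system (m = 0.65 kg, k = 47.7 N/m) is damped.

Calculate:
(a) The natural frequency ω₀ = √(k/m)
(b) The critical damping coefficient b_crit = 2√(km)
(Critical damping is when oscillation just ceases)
ω₀ = √(k/m) = √(47.7/0.65) = 8.566 rad/s
b_crit = 2√(km) = 2√(47.7×0.65) = 11.14 kg/s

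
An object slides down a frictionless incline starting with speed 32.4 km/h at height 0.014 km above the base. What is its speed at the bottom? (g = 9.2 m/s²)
½mv₀² + mgh = ½mv² → v = √(v₀² + 2gh) = √(9² + 2×9.2×14) = 18.4 m/s = 66.24 km/h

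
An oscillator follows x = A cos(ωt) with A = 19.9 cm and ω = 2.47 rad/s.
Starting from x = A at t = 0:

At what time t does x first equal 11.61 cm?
cos(ωt) = x/A = 11.61/19.9 = 0.5834
ωt = arccos(0.5834) = 0.9479 rad
t = 0.9479/2.47 = 0.3838 s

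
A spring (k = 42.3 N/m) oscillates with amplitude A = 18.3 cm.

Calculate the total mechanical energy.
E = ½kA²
E = ½kA² = ½×42.3×(0.183)² = 0.7083 J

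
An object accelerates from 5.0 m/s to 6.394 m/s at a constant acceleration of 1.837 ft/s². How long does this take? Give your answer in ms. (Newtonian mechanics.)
t = (v - v₀)/a (with unit conversion) = 2490.0 ms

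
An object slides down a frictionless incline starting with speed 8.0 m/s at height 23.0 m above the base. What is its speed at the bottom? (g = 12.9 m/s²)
½mv₀² + mgh = ½mv² → v = √(v₀² + 2gh) = √(8² + 2×12.9×23) = 25.64 m/s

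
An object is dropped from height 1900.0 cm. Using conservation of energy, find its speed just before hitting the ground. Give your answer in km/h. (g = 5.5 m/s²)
mgh = ½mv² → v = √(2gh) = √(2×5.5×19) = 14.46 m/s = 52.04 km/h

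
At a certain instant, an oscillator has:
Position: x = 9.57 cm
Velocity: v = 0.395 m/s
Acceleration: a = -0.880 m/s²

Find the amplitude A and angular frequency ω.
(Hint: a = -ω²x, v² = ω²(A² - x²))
a = −ω²x → ω = √(|a|/x) = √(0.88/0.0957) = 3.032 rad/s
v² = ω²(A² − x²) → A = √(x² + v²/ω²) = √(0.0957² + 0.395²/3.032²) = 0.1616 m = 16.16 cm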